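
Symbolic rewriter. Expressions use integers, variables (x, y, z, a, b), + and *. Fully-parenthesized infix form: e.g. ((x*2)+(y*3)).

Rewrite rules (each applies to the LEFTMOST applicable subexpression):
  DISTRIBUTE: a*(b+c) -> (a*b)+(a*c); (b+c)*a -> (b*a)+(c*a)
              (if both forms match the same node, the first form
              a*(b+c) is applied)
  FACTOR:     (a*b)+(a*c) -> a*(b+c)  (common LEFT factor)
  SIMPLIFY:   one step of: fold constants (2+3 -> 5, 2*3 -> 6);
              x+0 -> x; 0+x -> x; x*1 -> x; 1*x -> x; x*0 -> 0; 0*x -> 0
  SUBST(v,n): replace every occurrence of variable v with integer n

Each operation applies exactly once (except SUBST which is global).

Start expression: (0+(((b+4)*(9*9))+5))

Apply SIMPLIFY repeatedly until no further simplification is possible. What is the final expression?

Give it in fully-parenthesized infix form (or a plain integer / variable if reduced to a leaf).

Answer: (((b+4)*81)+5)

Derivation:
Start: (0+(((b+4)*(9*9))+5))
Step 1: at root: (0+(((b+4)*(9*9))+5)) -> (((b+4)*(9*9))+5); overall: (0+(((b+4)*(9*9))+5)) -> (((b+4)*(9*9))+5)
Step 2: at LR: (9*9) -> 81; overall: (((b+4)*(9*9))+5) -> (((b+4)*81)+5)
Fixed point: (((b+4)*81)+5)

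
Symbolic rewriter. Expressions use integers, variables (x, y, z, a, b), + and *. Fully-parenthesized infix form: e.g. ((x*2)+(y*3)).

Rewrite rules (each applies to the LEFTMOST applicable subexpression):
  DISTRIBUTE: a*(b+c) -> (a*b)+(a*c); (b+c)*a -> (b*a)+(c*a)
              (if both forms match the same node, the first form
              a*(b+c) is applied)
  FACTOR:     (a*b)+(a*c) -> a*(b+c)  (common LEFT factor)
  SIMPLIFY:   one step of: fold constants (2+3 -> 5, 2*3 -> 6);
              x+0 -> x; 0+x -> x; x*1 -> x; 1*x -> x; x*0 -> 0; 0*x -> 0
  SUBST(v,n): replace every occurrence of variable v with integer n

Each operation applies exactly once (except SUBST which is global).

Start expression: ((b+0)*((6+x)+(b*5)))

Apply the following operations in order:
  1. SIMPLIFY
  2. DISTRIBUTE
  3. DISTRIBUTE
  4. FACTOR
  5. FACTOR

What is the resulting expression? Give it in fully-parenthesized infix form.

Answer: (b*((6+x)+(b*5)))

Derivation:
Start: ((b+0)*((6+x)+(b*5)))
Apply SIMPLIFY at L (target: (b+0)): ((b+0)*((6+x)+(b*5))) -> (b*((6+x)+(b*5)))
Apply DISTRIBUTE at root (target: (b*((6+x)+(b*5)))): (b*((6+x)+(b*5))) -> ((b*(6+x))+(b*(b*5)))
Apply DISTRIBUTE at L (target: (b*(6+x))): ((b*(6+x))+(b*(b*5))) -> (((b*6)+(b*x))+(b*(b*5)))
Apply FACTOR at L (target: ((b*6)+(b*x))): (((b*6)+(b*x))+(b*(b*5))) -> ((b*(6+x))+(b*(b*5)))
Apply FACTOR at root (target: ((b*(6+x))+(b*(b*5)))): ((b*(6+x))+(b*(b*5))) -> (b*((6+x)+(b*5)))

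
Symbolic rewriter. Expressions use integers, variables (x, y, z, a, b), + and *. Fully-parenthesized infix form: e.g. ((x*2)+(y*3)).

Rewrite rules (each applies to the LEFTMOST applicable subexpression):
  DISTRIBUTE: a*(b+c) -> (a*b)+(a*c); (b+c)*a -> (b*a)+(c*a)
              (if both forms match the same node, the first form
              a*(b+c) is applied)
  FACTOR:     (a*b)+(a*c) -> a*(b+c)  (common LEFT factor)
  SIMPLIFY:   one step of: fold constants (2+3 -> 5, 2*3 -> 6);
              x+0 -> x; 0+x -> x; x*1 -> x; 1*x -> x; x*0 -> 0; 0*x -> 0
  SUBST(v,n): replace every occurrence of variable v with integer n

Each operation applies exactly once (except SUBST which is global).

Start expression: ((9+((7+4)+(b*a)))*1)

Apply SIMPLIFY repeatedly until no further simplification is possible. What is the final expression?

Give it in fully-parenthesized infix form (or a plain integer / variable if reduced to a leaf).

Start: ((9+((7+4)+(b*a)))*1)
Step 1: at root: ((9+((7+4)+(b*a)))*1) -> (9+((7+4)+(b*a))); overall: ((9+((7+4)+(b*a)))*1) -> (9+((7+4)+(b*a)))
Step 2: at RL: (7+4) -> 11; overall: (9+((7+4)+(b*a))) -> (9+(11+(b*a)))
Fixed point: (9+(11+(b*a)))

Answer: (9+(11+(b*a)))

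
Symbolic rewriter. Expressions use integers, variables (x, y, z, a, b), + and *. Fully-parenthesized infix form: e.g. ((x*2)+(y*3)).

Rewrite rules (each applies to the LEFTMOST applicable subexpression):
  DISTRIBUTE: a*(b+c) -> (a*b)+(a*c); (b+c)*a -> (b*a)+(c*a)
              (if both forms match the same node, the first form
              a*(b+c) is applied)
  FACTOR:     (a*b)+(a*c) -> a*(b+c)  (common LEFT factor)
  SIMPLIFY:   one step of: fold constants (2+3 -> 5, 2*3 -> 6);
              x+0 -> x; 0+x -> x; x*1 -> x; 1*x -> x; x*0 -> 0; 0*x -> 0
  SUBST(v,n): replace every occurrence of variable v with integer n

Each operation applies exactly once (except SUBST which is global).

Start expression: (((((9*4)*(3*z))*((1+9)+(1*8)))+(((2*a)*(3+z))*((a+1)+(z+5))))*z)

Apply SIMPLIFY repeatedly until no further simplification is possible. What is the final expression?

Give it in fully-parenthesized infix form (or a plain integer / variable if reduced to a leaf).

Answer: ((((36*(3*z))*18)+(((2*a)*(3+z))*((a+1)+(z+5))))*z)

Derivation:
Start: (((((9*4)*(3*z))*((1+9)+(1*8)))+(((2*a)*(3+z))*((a+1)+(z+5))))*z)
Step 1: at LLLL: (9*4) -> 36; overall: (((((9*4)*(3*z))*((1+9)+(1*8)))+(((2*a)*(3+z))*((a+1)+(z+5))))*z) -> ((((36*(3*z))*((1+9)+(1*8)))+(((2*a)*(3+z))*((a+1)+(z+5))))*z)
Step 2: at LLRL: (1+9) -> 10; overall: ((((36*(3*z))*((1+9)+(1*8)))+(((2*a)*(3+z))*((a+1)+(z+5))))*z) -> ((((36*(3*z))*(10+(1*8)))+(((2*a)*(3+z))*((a+1)+(z+5))))*z)
Step 3: at LLRR: (1*8) -> 8; overall: ((((36*(3*z))*(10+(1*8)))+(((2*a)*(3+z))*((a+1)+(z+5))))*z) -> ((((36*(3*z))*(10+8))+(((2*a)*(3+z))*((a+1)+(z+5))))*z)
Step 4: at LLR: (10+8) -> 18; overall: ((((36*(3*z))*(10+8))+(((2*a)*(3+z))*((a+1)+(z+5))))*z) -> ((((36*(3*z))*18)+(((2*a)*(3+z))*((a+1)+(z+5))))*z)
Fixed point: ((((36*(3*z))*18)+(((2*a)*(3+z))*((a+1)+(z+5))))*z)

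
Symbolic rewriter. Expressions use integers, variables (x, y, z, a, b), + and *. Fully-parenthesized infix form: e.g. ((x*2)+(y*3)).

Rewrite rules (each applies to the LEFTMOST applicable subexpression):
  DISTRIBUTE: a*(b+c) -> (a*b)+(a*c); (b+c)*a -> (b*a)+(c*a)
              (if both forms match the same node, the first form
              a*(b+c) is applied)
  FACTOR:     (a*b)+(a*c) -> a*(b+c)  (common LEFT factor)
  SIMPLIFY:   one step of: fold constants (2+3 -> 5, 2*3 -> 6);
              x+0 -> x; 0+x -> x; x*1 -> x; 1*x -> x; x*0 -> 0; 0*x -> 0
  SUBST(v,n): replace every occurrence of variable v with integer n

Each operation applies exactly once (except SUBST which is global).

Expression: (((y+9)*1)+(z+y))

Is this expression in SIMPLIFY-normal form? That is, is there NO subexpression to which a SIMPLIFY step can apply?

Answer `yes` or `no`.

Expression: (((y+9)*1)+(z+y))
Scanning for simplifiable subexpressions (pre-order)...
  at root: (((y+9)*1)+(z+y)) (not simplifiable)
  at L: ((y+9)*1) (SIMPLIFIABLE)
  at LL: (y+9) (not simplifiable)
  at R: (z+y) (not simplifiable)
Found simplifiable subexpr at path L: ((y+9)*1)
One SIMPLIFY step would give: ((y+9)+(z+y))
-> NOT in normal form.

Answer: no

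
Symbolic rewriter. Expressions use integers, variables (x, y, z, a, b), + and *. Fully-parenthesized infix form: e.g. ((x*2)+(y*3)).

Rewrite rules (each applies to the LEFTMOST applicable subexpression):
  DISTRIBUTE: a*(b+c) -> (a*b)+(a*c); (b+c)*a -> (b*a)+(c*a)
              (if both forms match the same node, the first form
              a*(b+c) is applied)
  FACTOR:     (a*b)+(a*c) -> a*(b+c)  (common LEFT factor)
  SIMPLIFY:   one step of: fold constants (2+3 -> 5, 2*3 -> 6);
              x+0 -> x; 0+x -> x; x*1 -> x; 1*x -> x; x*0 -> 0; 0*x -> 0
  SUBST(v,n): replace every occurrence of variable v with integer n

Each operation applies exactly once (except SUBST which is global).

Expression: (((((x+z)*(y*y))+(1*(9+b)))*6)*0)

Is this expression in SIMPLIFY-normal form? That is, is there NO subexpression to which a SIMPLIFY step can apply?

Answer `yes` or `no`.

Answer: no

Derivation:
Expression: (((((x+z)*(y*y))+(1*(9+b)))*6)*0)
Scanning for simplifiable subexpressions (pre-order)...
  at root: (((((x+z)*(y*y))+(1*(9+b)))*6)*0) (SIMPLIFIABLE)
  at L: ((((x+z)*(y*y))+(1*(9+b)))*6) (not simplifiable)
  at LL: (((x+z)*(y*y))+(1*(9+b))) (not simplifiable)
  at LLL: ((x+z)*(y*y)) (not simplifiable)
  at LLLL: (x+z) (not simplifiable)
  at LLLR: (y*y) (not simplifiable)
  at LLR: (1*(9+b)) (SIMPLIFIABLE)
  at LLRR: (9+b) (not simplifiable)
Found simplifiable subexpr at path root: (((((x+z)*(y*y))+(1*(9+b)))*6)*0)
One SIMPLIFY step would give: 0
-> NOT in normal form.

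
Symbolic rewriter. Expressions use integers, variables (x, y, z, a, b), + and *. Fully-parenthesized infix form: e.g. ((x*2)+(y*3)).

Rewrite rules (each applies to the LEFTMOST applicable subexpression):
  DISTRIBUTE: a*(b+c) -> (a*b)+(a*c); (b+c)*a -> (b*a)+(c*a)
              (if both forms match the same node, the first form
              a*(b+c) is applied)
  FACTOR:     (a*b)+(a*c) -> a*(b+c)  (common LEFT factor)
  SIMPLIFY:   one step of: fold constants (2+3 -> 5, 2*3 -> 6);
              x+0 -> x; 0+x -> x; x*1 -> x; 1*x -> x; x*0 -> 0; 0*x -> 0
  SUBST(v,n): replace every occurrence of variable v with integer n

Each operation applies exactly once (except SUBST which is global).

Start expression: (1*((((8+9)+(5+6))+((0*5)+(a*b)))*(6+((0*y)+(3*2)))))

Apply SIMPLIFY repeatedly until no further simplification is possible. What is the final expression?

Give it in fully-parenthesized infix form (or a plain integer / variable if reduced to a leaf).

Answer: ((28+(a*b))*12)

Derivation:
Start: (1*((((8+9)+(5+6))+((0*5)+(a*b)))*(6+((0*y)+(3*2)))))
Step 1: at root: (1*((((8+9)+(5+6))+((0*5)+(a*b)))*(6+((0*y)+(3*2))))) -> ((((8+9)+(5+6))+((0*5)+(a*b)))*(6+((0*y)+(3*2)))); overall: (1*((((8+9)+(5+6))+((0*5)+(a*b)))*(6+((0*y)+(3*2))))) -> ((((8+9)+(5+6))+((0*5)+(a*b)))*(6+((0*y)+(3*2))))
Step 2: at LLL: (8+9) -> 17; overall: ((((8+9)+(5+6))+((0*5)+(a*b)))*(6+((0*y)+(3*2)))) -> (((17+(5+6))+((0*5)+(a*b)))*(6+((0*y)+(3*2))))
Step 3: at LLR: (5+6) -> 11; overall: (((17+(5+6))+((0*5)+(a*b)))*(6+((0*y)+(3*2)))) -> (((17+11)+((0*5)+(a*b)))*(6+((0*y)+(3*2))))
Step 4: at LL: (17+11) -> 28; overall: (((17+11)+((0*5)+(a*b)))*(6+((0*y)+(3*2)))) -> ((28+((0*5)+(a*b)))*(6+((0*y)+(3*2))))
Step 5: at LRL: (0*5) -> 0; overall: ((28+((0*5)+(a*b)))*(6+((0*y)+(3*2)))) -> ((28+(0+(a*b)))*(6+((0*y)+(3*2))))
Step 6: at LR: (0+(a*b)) -> (a*b); overall: ((28+(0+(a*b)))*(6+((0*y)+(3*2)))) -> ((28+(a*b))*(6+((0*y)+(3*2))))
Step 7: at RRL: (0*y) -> 0; overall: ((28+(a*b))*(6+((0*y)+(3*2)))) -> ((28+(a*b))*(6+(0+(3*2))))
Step 8: at RR: (0+(3*2)) -> (3*2); overall: ((28+(a*b))*(6+(0+(3*2)))) -> ((28+(a*b))*(6+(3*2)))
Step 9: at RR: (3*2) -> 6; overall: ((28+(a*b))*(6+(3*2))) -> ((28+(a*b))*(6+6))
Step 10: at R: (6+6) -> 12; overall: ((28+(a*b))*(6+6)) -> ((28+(a*b))*12)
Fixed point: ((28+(a*b))*12)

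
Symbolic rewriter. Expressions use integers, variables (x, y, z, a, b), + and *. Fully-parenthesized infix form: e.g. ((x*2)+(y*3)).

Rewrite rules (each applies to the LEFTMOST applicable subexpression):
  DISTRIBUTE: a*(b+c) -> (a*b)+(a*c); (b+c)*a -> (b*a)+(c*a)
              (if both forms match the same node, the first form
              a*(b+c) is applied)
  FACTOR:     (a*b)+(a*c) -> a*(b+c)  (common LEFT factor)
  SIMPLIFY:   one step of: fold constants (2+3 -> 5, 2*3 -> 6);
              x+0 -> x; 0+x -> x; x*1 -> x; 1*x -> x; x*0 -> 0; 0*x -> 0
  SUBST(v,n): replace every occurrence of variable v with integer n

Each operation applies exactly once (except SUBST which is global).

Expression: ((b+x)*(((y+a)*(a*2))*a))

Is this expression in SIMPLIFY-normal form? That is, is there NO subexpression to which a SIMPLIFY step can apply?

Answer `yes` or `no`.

Expression: ((b+x)*(((y+a)*(a*2))*a))
Scanning for simplifiable subexpressions (pre-order)...
  at root: ((b+x)*(((y+a)*(a*2))*a)) (not simplifiable)
  at L: (b+x) (not simplifiable)
  at R: (((y+a)*(a*2))*a) (not simplifiable)
  at RL: ((y+a)*(a*2)) (not simplifiable)
  at RLL: (y+a) (not simplifiable)
  at RLR: (a*2) (not simplifiable)
Result: no simplifiable subexpression found -> normal form.

Answer: yes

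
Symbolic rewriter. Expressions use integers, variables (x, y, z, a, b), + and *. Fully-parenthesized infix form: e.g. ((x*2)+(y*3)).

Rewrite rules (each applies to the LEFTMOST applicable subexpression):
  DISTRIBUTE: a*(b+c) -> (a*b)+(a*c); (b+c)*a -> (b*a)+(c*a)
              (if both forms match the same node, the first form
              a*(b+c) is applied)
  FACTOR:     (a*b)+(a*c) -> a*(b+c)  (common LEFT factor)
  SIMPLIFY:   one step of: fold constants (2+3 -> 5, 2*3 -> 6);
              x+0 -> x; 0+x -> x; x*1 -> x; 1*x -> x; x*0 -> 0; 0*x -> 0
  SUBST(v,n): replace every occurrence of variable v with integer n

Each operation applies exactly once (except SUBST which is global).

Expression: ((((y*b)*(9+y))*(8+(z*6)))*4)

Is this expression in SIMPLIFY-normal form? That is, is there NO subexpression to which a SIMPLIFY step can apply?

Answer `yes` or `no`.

Expression: ((((y*b)*(9+y))*(8+(z*6)))*4)
Scanning for simplifiable subexpressions (pre-order)...
  at root: ((((y*b)*(9+y))*(8+(z*6)))*4) (not simplifiable)
  at L: (((y*b)*(9+y))*(8+(z*6))) (not simplifiable)
  at LL: ((y*b)*(9+y)) (not simplifiable)
  at LLL: (y*b) (not simplifiable)
  at LLR: (9+y) (not simplifiable)
  at LR: (8+(z*6)) (not simplifiable)
  at LRR: (z*6) (not simplifiable)
Result: no simplifiable subexpression found -> normal form.

Answer: yes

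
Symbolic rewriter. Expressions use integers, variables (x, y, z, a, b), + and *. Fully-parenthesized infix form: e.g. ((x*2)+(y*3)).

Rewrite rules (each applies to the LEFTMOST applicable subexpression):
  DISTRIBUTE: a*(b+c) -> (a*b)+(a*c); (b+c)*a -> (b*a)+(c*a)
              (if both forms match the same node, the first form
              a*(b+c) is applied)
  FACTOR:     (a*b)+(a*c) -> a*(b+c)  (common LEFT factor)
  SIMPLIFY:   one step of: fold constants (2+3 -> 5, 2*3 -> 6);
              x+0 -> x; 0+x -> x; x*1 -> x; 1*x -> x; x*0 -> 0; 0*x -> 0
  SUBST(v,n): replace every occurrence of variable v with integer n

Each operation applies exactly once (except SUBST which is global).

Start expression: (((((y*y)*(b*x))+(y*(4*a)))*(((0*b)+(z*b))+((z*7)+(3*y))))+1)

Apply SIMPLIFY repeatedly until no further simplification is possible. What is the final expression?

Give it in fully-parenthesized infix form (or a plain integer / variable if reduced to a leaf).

Start: (((((y*y)*(b*x))+(y*(4*a)))*(((0*b)+(z*b))+((z*7)+(3*y))))+1)
Step 1: at LRLL: (0*b) -> 0; overall: (((((y*y)*(b*x))+(y*(4*a)))*(((0*b)+(z*b))+((z*7)+(3*y))))+1) -> (((((y*y)*(b*x))+(y*(4*a)))*((0+(z*b))+((z*7)+(3*y))))+1)
Step 2: at LRL: (0+(z*b)) -> (z*b); overall: (((((y*y)*(b*x))+(y*(4*a)))*((0+(z*b))+((z*7)+(3*y))))+1) -> (((((y*y)*(b*x))+(y*(4*a)))*((z*b)+((z*7)+(3*y))))+1)
Fixed point: (((((y*y)*(b*x))+(y*(4*a)))*((z*b)+((z*7)+(3*y))))+1)

Answer: (((((y*y)*(b*x))+(y*(4*a)))*((z*b)+((z*7)+(3*y))))+1)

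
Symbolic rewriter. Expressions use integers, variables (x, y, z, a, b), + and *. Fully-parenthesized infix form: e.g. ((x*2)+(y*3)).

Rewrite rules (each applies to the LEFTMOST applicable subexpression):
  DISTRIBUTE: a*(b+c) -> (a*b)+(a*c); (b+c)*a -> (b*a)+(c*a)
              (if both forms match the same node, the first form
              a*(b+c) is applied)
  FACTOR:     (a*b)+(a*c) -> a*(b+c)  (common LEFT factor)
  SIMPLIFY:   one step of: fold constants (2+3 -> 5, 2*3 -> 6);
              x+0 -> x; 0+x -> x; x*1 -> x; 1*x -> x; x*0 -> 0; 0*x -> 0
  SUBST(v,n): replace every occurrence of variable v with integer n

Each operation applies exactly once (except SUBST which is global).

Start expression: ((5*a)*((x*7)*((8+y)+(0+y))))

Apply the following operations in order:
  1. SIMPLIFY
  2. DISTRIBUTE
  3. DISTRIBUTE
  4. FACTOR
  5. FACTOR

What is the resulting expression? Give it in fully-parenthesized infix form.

Start: ((5*a)*((x*7)*((8+y)+(0+y))))
Apply SIMPLIFY at RRR (target: (0+y)): ((5*a)*((x*7)*((8+y)+(0+y)))) -> ((5*a)*((x*7)*((8+y)+y)))
Apply DISTRIBUTE at R (target: ((x*7)*((8+y)+y))): ((5*a)*((x*7)*((8+y)+y))) -> ((5*a)*(((x*7)*(8+y))+((x*7)*y)))
Apply DISTRIBUTE at root (target: ((5*a)*(((x*7)*(8+y))+((x*7)*y)))): ((5*a)*(((x*7)*(8+y))+((x*7)*y))) -> (((5*a)*((x*7)*(8+y)))+((5*a)*((x*7)*y)))
Apply FACTOR at root (target: (((5*a)*((x*7)*(8+y)))+((5*a)*((x*7)*y)))): (((5*a)*((x*7)*(8+y)))+((5*a)*((x*7)*y))) -> ((5*a)*(((x*7)*(8+y))+((x*7)*y)))
Apply FACTOR at R (target: (((x*7)*(8+y))+((x*7)*y))): ((5*a)*(((x*7)*(8+y))+((x*7)*y))) -> ((5*a)*((x*7)*((8+y)+y)))

Answer: ((5*a)*((x*7)*((8+y)+y)))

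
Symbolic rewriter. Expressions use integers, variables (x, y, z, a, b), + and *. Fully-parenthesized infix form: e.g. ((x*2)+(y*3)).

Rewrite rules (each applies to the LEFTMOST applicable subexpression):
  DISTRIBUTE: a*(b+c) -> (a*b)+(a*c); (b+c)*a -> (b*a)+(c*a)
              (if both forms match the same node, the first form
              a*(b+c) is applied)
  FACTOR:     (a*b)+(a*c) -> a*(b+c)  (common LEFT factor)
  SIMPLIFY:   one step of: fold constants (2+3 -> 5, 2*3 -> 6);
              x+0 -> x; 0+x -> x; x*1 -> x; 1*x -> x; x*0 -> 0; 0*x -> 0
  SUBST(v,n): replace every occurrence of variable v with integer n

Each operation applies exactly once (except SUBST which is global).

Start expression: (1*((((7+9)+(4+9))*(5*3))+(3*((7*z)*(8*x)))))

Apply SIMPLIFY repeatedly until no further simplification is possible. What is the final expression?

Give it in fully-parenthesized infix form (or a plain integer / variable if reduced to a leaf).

Start: (1*((((7+9)+(4+9))*(5*3))+(3*((7*z)*(8*x)))))
Step 1: at root: (1*((((7+9)+(4+9))*(5*3))+(3*((7*z)*(8*x))))) -> ((((7+9)+(4+9))*(5*3))+(3*((7*z)*(8*x)))); overall: (1*((((7+9)+(4+9))*(5*3))+(3*((7*z)*(8*x))))) -> ((((7+9)+(4+9))*(5*3))+(3*((7*z)*(8*x))))
Step 2: at LLL: (7+9) -> 16; overall: ((((7+9)+(4+9))*(5*3))+(3*((7*z)*(8*x)))) -> (((16+(4+9))*(5*3))+(3*((7*z)*(8*x))))
Step 3: at LLR: (4+9) -> 13; overall: (((16+(4+9))*(5*3))+(3*((7*z)*(8*x)))) -> (((16+13)*(5*3))+(3*((7*z)*(8*x))))
Step 4: at LL: (16+13) -> 29; overall: (((16+13)*(5*3))+(3*((7*z)*(8*x)))) -> ((29*(5*3))+(3*((7*z)*(8*x))))
Step 5: at LR: (5*3) -> 15; overall: ((29*(5*3))+(3*((7*z)*(8*x)))) -> ((29*15)+(3*((7*z)*(8*x))))
Step 6: at L: (29*15) -> 435; overall: ((29*15)+(3*((7*z)*(8*x)))) -> (435+(3*((7*z)*(8*x))))
Fixed point: (435+(3*((7*z)*(8*x))))

Answer: (435+(3*((7*z)*(8*x))))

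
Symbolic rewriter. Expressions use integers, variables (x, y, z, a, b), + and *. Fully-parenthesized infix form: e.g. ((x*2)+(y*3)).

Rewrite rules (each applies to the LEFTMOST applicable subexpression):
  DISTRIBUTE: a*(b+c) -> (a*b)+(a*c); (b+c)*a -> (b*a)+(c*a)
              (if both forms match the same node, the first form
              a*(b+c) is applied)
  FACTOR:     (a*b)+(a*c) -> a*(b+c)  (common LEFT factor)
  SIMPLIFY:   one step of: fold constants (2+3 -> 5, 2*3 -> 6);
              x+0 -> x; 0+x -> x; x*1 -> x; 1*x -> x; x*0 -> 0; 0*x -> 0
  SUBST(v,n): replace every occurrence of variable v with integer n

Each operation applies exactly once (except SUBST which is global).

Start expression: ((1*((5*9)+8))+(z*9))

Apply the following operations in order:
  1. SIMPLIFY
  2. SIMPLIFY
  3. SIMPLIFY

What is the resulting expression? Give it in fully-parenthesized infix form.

Answer: (53+(z*9))

Derivation:
Start: ((1*((5*9)+8))+(z*9))
Apply SIMPLIFY at L (target: (1*((5*9)+8))): ((1*((5*9)+8))+(z*9)) -> (((5*9)+8)+(z*9))
Apply SIMPLIFY at LL (target: (5*9)): (((5*9)+8)+(z*9)) -> ((45+8)+(z*9))
Apply SIMPLIFY at L (target: (45+8)): ((45+8)+(z*9)) -> (53+(z*9))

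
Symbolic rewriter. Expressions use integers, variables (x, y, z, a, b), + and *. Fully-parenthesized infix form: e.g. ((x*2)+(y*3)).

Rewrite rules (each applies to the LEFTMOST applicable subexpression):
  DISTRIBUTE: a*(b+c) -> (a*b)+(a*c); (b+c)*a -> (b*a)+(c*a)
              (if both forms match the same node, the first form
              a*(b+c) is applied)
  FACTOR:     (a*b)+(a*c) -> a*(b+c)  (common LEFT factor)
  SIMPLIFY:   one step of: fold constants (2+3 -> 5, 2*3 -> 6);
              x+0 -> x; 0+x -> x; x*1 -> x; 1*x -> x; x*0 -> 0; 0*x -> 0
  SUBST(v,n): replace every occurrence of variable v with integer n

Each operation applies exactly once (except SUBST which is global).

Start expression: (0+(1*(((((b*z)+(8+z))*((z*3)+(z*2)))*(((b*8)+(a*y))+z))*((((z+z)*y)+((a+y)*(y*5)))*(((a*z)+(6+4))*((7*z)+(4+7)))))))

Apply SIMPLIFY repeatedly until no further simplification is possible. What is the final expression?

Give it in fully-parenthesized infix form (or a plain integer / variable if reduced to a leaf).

Answer: (((((b*z)+(8+z))*((z*3)+(z*2)))*(((b*8)+(a*y))+z))*((((z+z)*y)+((a+y)*(y*5)))*(((a*z)+10)*((7*z)+11))))

Derivation:
Start: (0+(1*(((((b*z)+(8+z))*((z*3)+(z*2)))*(((b*8)+(a*y))+z))*((((z+z)*y)+((a+y)*(y*5)))*(((a*z)+(6+4))*((7*z)+(4+7)))))))
Step 1: at root: (0+(1*(((((b*z)+(8+z))*((z*3)+(z*2)))*(((b*8)+(a*y))+z))*((((z+z)*y)+((a+y)*(y*5)))*(((a*z)+(6+4))*((7*z)+(4+7))))))) -> (1*(((((b*z)+(8+z))*((z*3)+(z*2)))*(((b*8)+(a*y))+z))*((((z+z)*y)+((a+y)*(y*5)))*(((a*z)+(6+4))*((7*z)+(4+7)))))); overall: (0+(1*(((((b*z)+(8+z))*((z*3)+(z*2)))*(((b*8)+(a*y))+z))*((((z+z)*y)+((a+y)*(y*5)))*(((a*z)+(6+4))*((7*z)+(4+7))))))) -> (1*(((((b*z)+(8+z))*((z*3)+(z*2)))*(((b*8)+(a*y))+z))*((((z+z)*y)+((a+y)*(y*5)))*(((a*z)+(6+4))*((7*z)+(4+7))))))
Step 2: at root: (1*(((((b*z)+(8+z))*((z*3)+(z*2)))*(((b*8)+(a*y))+z))*((((z+z)*y)+((a+y)*(y*5)))*(((a*z)+(6+4))*((7*z)+(4+7)))))) -> (((((b*z)+(8+z))*((z*3)+(z*2)))*(((b*8)+(a*y))+z))*((((z+z)*y)+((a+y)*(y*5)))*(((a*z)+(6+4))*((7*z)+(4+7))))); overall: (1*(((((b*z)+(8+z))*((z*3)+(z*2)))*(((b*8)+(a*y))+z))*((((z+z)*y)+((a+y)*(y*5)))*(((a*z)+(6+4))*((7*z)+(4+7)))))) -> (((((b*z)+(8+z))*((z*3)+(z*2)))*(((b*8)+(a*y))+z))*((((z+z)*y)+((a+y)*(y*5)))*(((a*z)+(6+4))*((7*z)+(4+7)))))
Step 3: at RRLR: (6+4) -> 10; overall: (((((b*z)+(8+z))*((z*3)+(z*2)))*(((b*8)+(a*y))+z))*((((z+z)*y)+((a+y)*(y*5)))*(((a*z)+(6+4))*((7*z)+(4+7))))) -> (((((b*z)+(8+z))*((z*3)+(z*2)))*(((b*8)+(a*y))+z))*((((z+z)*y)+((a+y)*(y*5)))*(((a*z)+10)*((7*z)+(4+7)))))
Step 4: at RRRR: (4+7) -> 11; overall: (((((b*z)+(8+z))*((z*3)+(z*2)))*(((b*8)+(a*y))+z))*((((z+z)*y)+((a+y)*(y*5)))*(((a*z)+10)*((7*z)+(4+7))))) -> (((((b*z)+(8+z))*((z*3)+(z*2)))*(((b*8)+(a*y))+z))*((((z+z)*y)+((a+y)*(y*5)))*(((a*z)+10)*((7*z)+11))))
Fixed point: (((((b*z)+(8+z))*((z*3)+(z*2)))*(((b*8)+(a*y))+z))*((((z+z)*y)+((a+y)*(y*5)))*(((a*z)+10)*((7*z)+11))))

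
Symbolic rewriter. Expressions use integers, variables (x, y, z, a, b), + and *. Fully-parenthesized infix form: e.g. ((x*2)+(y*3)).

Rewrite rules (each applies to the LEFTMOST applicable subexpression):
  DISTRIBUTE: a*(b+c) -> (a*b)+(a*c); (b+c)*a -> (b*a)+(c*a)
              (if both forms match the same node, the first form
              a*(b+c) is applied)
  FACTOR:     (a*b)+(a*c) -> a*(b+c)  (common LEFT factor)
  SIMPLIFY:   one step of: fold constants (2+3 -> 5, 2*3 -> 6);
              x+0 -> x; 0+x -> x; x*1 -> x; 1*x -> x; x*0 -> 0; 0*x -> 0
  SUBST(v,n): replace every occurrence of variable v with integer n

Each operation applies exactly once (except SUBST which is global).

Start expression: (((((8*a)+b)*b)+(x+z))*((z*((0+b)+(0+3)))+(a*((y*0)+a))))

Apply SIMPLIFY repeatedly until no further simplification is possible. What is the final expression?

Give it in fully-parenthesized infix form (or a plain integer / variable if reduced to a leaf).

Answer: (((((8*a)+b)*b)+(x+z))*((z*(b+3))+(a*a)))

Derivation:
Start: (((((8*a)+b)*b)+(x+z))*((z*((0+b)+(0+3)))+(a*((y*0)+a))))
Step 1: at RLRL: (0+b) -> b; overall: (((((8*a)+b)*b)+(x+z))*((z*((0+b)+(0+3)))+(a*((y*0)+a)))) -> (((((8*a)+b)*b)+(x+z))*((z*(b+(0+3)))+(a*((y*0)+a))))
Step 2: at RLRR: (0+3) -> 3; overall: (((((8*a)+b)*b)+(x+z))*((z*(b+(0+3)))+(a*((y*0)+a)))) -> (((((8*a)+b)*b)+(x+z))*((z*(b+3))+(a*((y*0)+a))))
Step 3: at RRRL: (y*0) -> 0; overall: (((((8*a)+b)*b)+(x+z))*((z*(b+3))+(a*((y*0)+a)))) -> (((((8*a)+b)*b)+(x+z))*((z*(b+3))+(a*(0+a))))
Step 4: at RRR: (0+a) -> a; overall: (((((8*a)+b)*b)+(x+z))*((z*(b+3))+(a*(0+a)))) -> (((((8*a)+b)*b)+(x+z))*((z*(b+3))+(a*a)))
Fixed point: (((((8*a)+b)*b)+(x+z))*((z*(b+3))+(a*a)))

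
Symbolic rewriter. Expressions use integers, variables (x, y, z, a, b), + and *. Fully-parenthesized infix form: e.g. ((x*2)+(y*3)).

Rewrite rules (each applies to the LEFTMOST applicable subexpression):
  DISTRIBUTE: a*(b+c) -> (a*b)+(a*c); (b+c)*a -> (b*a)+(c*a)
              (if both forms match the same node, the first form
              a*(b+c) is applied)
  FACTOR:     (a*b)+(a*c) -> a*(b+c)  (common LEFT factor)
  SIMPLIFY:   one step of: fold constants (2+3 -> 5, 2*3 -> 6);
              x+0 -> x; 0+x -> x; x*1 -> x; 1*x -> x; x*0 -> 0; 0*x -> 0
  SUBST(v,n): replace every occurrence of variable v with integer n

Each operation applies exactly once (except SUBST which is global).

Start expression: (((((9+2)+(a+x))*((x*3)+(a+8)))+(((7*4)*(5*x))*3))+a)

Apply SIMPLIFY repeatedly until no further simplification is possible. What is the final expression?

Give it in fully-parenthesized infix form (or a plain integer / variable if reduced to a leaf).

Start: (((((9+2)+(a+x))*((x*3)+(a+8)))+(((7*4)*(5*x))*3))+a)
Step 1: at LLLL: (9+2) -> 11; overall: (((((9+2)+(a+x))*((x*3)+(a+8)))+(((7*4)*(5*x))*3))+a) -> ((((11+(a+x))*((x*3)+(a+8)))+(((7*4)*(5*x))*3))+a)
Step 2: at LRLL: (7*4) -> 28; overall: ((((11+(a+x))*((x*3)+(a+8)))+(((7*4)*(5*x))*3))+a) -> ((((11+(a+x))*((x*3)+(a+8)))+((28*(5*x))*3))+a)
Fixed point: ((((11+(a+x))*((x*3)+(a+8)))+((28*(5*x))*3))+a)

Answer: ((((11+(a+x))*((x*3)+(a+8)))+((28*(5*x))*3))+a)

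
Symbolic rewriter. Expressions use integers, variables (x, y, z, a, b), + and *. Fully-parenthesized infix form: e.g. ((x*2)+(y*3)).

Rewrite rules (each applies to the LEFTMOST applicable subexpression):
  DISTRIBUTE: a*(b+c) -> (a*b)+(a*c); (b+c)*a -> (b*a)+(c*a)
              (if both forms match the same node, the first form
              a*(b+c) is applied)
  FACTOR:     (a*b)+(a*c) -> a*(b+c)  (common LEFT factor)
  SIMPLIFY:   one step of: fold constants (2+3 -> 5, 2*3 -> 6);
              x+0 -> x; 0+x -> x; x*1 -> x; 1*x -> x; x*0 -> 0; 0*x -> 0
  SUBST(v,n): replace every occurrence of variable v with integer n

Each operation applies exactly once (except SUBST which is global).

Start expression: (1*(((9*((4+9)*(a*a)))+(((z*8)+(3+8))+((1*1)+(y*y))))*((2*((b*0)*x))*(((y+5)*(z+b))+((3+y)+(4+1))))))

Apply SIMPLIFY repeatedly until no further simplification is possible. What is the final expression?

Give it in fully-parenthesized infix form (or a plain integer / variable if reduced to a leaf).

Answer: 0

Derivation:
Start: (1*(((9*((4+9)*(a*a)))+(((z*8)+(3+8))+((1*1)+(y*y))))*((2*((b*0)*x))*(((y+5)*(z+b))+((3+y)+(4+1))))))
Step 1: at root: (1*(((9*((4+9)*(a*a)))+(((z*8)+(3+8))+((1*1)+(y*y))))*((2*((b*0)*x))*(((y+5)*(z+b))+((3+y)+(4+1)))))) -> (((9*((4+9)*(a*a)))+(((z*8)+(3+8))+((1*1)+(y*y))))*((2*((b*0)*x))*(((y+5)*(z+b))+((3+y)+(4+1))))); overall: (1*(((9*((4+9)*(a*a)))+(((z*8)+(3+8))+((1*1)+(y*y))))*((2*((b*0)*x))*(((y+5)*(z+b))+((3+y)+(4+1)))))) -> (((9*((4+9)*(a*a)))+(((z*8)+(3+8))+((1*1)+(y*y))))*((2*((b*0)*x))*(((y+5)*(z+b))+((3+y)+(4+1)))))
Step 2: at LLRL: (4+9) -> 13; overall: (((9*((4+9)*(a*a)))+(((z*8)+(3+8))+((1*1)+(y*y))))*((2*((b*0)*x))*(((y+5)*(z+b))+((3+y)+(4+1))))) -> (((9*(13*(a*a)))+(((z*8)+(3+8))+((1*1)+(y*y))))*((2*((b*0)*x))*(((y+5)*(z+b))+((3+y)+(4+1)))))
Step 3: at LRLR: (3+8) -> 11; overall: (((9*(13*(a*a)))+(((z*8)+(3+8))+((1*1)+(y*y))))*((2*((b*0)*x))*(((y+5)*(z+b))+((3+y)+(4+1))))) -> (((9*(13*(a*a)))+(((z*8)+11)+((1*1)+(y*y))))*((2*((b*0)*x))*(((y+5)*(z+b))+((3+y)+(4+1)))))
Step 4: at LRRL: (1*1) -> 1; overall: (((9*(13*(a*a)))+(((z*8)+11)+((1*1)+(y*y))))*((2*((b*0)*x))*(((y+5)*(z+b))+((3+y)+(4+1))))) -> (((9*(13*(a*a)))+(((z*8)+11)+(1+(y*y))))*((2*((b*0)*x))*(((y+5)*(z+b))+((3+y)+(4+1)))))
Step 5: at RLRL: (b*0) -> 0; overall: (((9*(13*(a*a)))+(((z*8)+11)+(1+(y*y))))*((2*((b*0)*x))*(((y+5)*(z+b))+((3+y)+(4+1))))) -> (((9*(13*(a*a)))+(((z*8)+11)+(1+(y*y))))*((2*(0*x))*(((y+5)*(z+b))+((3+y)+(4+1)))))
Step 6: at RLR: (0*x) -> 0; overall: (((9*(13*(a*a)))+(((z*8)+11)+(1+(y*y))))*((2*(0*x))*(((y+5)*(z+b))+((3+y)+(4+1))))) -> (((9*(13*(a*a)))+(((z*8)+11)+(1+(y*y))))*((2*0)*(((y+5)*(z+b))+((3+y)+(4+1)))))
Step 7: at RL: (2*0) -> 0; overall: (((9*(13*(a*a)))+(((z*8)+11)+(1+(y*y))))*((2*0)*(((y+5)*(z+b))+((3+y)+(4+1))))) -> (((9*(13*(a*a)))+(((z*8)+11)+(1+(y*y))))*(0*(((y+5)*(z+b))+((3+y)+(4+1)))))
Step 8: at R: (0*(((y+5)*(z+b))+((3+y)+(4+1)))) -> 0; overall: (((9*(13*(a*a)))+(((z*8)+11)+(1+(y*y))))*(0*(((y+5)*(z+b))+((3+y)+(4+1))))) -> (((9*(13*(a*a)))+(((z*8)+11)+(1+(y*y))))*0)
Step 9: at root: (((9*(13*(a*a)))+(((z*8)+11)+(1+(y*y))))*0) -> 0; overall: (((9*(13*(a*a)))+(((z*8)+11)+(1+(y*y))))*0) -> 0
Fixed point: 0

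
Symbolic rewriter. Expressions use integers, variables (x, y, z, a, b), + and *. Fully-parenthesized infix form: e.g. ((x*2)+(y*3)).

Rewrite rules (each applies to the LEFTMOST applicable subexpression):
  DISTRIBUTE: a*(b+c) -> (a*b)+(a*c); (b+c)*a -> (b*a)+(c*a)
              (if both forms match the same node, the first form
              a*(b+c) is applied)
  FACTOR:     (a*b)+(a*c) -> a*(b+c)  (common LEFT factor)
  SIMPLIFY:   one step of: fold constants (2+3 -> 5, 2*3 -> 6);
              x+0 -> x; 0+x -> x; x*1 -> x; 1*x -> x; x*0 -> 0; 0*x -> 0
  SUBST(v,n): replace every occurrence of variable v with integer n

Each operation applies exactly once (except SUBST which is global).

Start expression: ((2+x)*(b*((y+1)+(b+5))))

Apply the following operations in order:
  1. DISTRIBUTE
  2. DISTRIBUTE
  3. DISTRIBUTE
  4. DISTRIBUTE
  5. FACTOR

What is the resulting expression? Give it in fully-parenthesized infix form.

Answer: ((2*(((b*y)+(b*1))+(b*(b+5))))+(x*(b*((y+1)+(b+5)))))

Derivation:
Start: ((2+x)*(b*((y+1)+(b+5))))
Apply DISTRIBUTE at root (target: ((2+x)*(b*((y+1)+(b+5))))): ((2+x)*(b*((y+1)+(b+5)))) -> ((2*(b*((y+1)+(b+5))))+(x*(b*((y+1)+(b+5)))))
Apply DISTRIBUTE at LR (target: (b*((y+1)+(b+5)))): ((2*(b*((y+1)+(b+5))))+(x*(b*((y+1)+(b+5))))) -> ((2*((b*(y+1))+(b*(b+5))))+(x*(b*((y+1)+(b+5)))))
Apply DISTRIBUTE at L (target: (2*((b*(y+1))+(b*(b+5))))): ((2*((b*(y+1))+(b*(b+5))))+(x*(b*((y+1)+(b+5))))) -> (((2*(b*(y+1)))+(2*(b*(b+5))))+(x*(b*((y+1)+(b+5)))))
Apply DISTRIBUTE at LLR (target: (b*(y+1))): (((2*(b*(y+1)))+(2*(b*(b+5))))+(x*(b*((y+1)+(b+5))))) -> (((2*((b*y)+(b*1)))+(2*(b*(b+5))))+(x*(b*((y+1)+(b+5)))))
Apply FACTOR at L (target: ((2*((b*y)+(b*1)))+(2*(b*(b+5))))): (((2*((b*y)+(b*1)))+(2*(b*(b+5))))+(x*(b*((y+1)+(b+5))))) -> ((2*(((b*y)+(b*1))+(b*(b+5))))+(x*(b*((y+1)+(b+5)))))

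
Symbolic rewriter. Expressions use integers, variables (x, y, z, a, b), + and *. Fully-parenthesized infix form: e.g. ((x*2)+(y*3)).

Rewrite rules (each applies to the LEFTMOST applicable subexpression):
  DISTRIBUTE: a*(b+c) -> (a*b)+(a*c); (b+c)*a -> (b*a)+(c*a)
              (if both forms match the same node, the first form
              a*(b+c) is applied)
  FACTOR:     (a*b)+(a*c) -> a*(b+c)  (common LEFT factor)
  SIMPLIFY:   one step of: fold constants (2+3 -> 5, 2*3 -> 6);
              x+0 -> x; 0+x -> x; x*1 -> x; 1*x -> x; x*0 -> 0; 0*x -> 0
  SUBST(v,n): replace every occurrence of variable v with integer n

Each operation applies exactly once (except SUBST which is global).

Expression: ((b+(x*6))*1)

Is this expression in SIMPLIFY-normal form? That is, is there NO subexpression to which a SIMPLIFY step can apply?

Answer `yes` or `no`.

Answer: no

Derivation:
Expression: ((b+(x*6))*1)
Scanning for simplifiable subexpressions (pre-order)...
  at root: ((b+(x*6))*1) (SIMPLIFIABLE)
  at L: (b+(x*6)) (not simplifiable)
  at LR: (x*6) (not simplifiable)
Found simplifiable subexpr at path root: ((b+(x*6))*1)
One SIMPLIFY step would give: (b+(x*6))
-> NOT in normal form.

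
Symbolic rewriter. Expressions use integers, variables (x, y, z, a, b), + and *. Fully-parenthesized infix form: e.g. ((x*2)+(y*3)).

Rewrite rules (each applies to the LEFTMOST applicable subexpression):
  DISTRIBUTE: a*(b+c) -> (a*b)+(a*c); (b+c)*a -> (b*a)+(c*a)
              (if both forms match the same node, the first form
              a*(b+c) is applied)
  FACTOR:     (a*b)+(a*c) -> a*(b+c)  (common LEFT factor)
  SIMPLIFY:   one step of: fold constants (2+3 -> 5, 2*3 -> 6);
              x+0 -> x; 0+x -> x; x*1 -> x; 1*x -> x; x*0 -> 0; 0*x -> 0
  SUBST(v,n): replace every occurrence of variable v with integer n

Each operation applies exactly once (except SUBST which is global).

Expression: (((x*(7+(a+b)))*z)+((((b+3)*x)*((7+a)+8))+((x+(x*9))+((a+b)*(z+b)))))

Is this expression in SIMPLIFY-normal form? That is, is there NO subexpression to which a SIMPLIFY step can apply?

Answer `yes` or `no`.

Expression: (((x*(7+(a+b)))*z)+((((b+3)*x)*((7+a)+8))+((x+(x*9))+((a+b)*(z+b)))))
Scanning for simplifiable subexpressions (pre-order)...
  at root: (((x*(7+(a+b)))*z)+((((b+3)*x)*((7+a)+8))+((x+(x*9))+((a+b)*(z+b))))) (not simplifiable)
  at L: ((x*(7+(a+b)))*z) (not simplifiable)
  at LL: (x*(7+(a+b))) (not simplifiable)
  at LLR: (7+(a+b)) (not simplifiable)
  at LLRR: (a+b) (not simplifiable)
  at R: ((((b+3)*x)*((7+a)+8))+((x+(x*9))+((a+b)*(z+b)))) (not simplifiable)
  at RL: (((b+3)*x)*((7+a)+8)) (not simplifiable)
  at RLL: ((b+3)*x) (not simplifiable)
  at RLLL: (b+3) (not simplifiable)
  at RLR: ((7+a)+8) (not simplifiable)
  at RLRL: (7+a) (not simplifiable)
  at RR: ((x+(x*9))+((a+b)*(z+b))) (not simplifiable)
  at RRL: (x+(x*9)) (not simplifiable)
  at RRLR: (x*9) (not simplifiable)
  at RRR: ((a+b)*(z+b)) (not simplifiable)
  at RRRL: (a+b) (not simplifiable)
  at RRRR: (z+b) (not simplifiable)
Result: no simplifiable subexpression found -> normal form.

Answer: yes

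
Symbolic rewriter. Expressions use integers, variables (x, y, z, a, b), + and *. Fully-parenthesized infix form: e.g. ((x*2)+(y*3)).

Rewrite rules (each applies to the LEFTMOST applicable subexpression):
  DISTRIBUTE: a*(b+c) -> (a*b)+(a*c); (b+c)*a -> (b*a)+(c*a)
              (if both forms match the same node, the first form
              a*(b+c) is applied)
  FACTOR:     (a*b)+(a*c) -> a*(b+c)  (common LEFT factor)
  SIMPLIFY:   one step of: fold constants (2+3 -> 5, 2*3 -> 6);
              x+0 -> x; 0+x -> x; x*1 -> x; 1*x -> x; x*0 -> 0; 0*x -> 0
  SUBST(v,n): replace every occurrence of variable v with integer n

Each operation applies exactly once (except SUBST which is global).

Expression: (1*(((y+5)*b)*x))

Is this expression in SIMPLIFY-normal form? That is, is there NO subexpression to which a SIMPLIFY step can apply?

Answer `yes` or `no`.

Expression: (1*(((y+5)*b)*x))
Scanning for simplifiable subexpressions (pre-order)...
  at root: (1*(((y+5)*b)*x)) (SIMPLIFIABLE)
  at R: (((y+5)*b)*x) (not simplifiable)
  at RL: ((y+5)*b) (not simplifiable)
  at RLL: (y+5) (not simplifiable)
Found simplifiable subexpr at path root: (1*(((y+5)*b)*x))
One SIMPLIFY step would give: (((y+5)*b)*x)
-> NOT in normal form.

Answer: no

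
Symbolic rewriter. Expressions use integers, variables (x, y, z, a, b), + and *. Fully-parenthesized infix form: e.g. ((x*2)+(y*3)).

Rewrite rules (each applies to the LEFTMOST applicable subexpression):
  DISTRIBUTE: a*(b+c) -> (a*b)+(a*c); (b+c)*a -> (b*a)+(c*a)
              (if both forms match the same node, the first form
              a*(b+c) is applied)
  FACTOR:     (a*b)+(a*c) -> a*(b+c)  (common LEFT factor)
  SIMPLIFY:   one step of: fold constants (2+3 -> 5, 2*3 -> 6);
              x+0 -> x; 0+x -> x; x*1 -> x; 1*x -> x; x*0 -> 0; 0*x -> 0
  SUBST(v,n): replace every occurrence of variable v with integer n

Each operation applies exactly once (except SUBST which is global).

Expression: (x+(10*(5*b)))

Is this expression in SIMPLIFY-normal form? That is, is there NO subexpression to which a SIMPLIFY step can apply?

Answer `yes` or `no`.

Answer: yes

Derivation:
Expression: (x+(10*(5*b)))
Scanning for simplifiable subexpressions (pre-order)...
  at root: (x+(10*(5*b))) (not simplifiable)
  at R: (10*(5*b)) (not simplifiable)
  at RR: (5*b) (not simplifiable)
Result: no simplifiable subexpression found -> normal form.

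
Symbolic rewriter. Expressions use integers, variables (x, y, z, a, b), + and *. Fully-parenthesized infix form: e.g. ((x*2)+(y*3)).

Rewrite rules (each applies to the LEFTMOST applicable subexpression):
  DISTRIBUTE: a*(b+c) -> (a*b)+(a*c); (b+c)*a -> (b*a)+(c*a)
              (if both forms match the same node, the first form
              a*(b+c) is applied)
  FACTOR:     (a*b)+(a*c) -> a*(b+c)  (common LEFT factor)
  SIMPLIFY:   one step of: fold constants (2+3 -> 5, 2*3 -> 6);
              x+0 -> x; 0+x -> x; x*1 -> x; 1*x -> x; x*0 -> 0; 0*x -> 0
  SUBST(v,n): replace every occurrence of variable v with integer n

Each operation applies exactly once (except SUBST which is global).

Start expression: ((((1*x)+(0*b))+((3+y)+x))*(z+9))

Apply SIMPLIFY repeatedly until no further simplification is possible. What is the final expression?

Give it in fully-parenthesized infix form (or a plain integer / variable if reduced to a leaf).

Start: ((((1*x)+(0*b))+((3+y)+x))*(z+9))
Step 1: at LLL: (1*x) -> x; overall: ((((1*x)+(0*b))+((3+y)+x))*(z+9)) -> (((x+(0*b))+((3+y)+x))*(z+9))
Step 2: at LLR: (0*b) -> 0; overall: (((x+(0*b))+((3+y)+x))*(z+9)) -> (((x+0)+((3+y)+x))*(z+9))
Step 3: at LL: (x+0) -> x; overall: (((x+0)+((3+y)+x))*(z+9)) -> ((x+((3+y)+x))*(z+9))
Fixed point: ((x+((3+y)+x))*(z+9))

Answer: ((x+((3+y)+x))*(z+9))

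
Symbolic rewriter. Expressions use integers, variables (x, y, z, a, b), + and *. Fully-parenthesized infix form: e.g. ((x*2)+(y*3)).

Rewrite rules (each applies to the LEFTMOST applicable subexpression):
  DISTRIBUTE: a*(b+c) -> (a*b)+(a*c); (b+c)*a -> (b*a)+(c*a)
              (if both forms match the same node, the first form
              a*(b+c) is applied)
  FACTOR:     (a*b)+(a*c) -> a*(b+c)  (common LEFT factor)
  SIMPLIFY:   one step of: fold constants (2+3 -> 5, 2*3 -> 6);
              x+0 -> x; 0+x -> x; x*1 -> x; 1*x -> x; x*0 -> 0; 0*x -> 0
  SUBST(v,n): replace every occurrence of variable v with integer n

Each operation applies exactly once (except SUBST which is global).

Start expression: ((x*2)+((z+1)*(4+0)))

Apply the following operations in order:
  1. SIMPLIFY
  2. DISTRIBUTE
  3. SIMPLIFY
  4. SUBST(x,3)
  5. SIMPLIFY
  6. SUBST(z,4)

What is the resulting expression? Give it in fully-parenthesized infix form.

Start: ((x*2)+((z+1)*(4+0)))
Apply SIMPLIFY at RR (target: (4+0)): ((x*2)+((z+1)*(4+0))) -> ((x*2)+((z+1)*4))
Apply DISTRIBUTE at R (target: ((z+1)*4)): ((x*2)+((z+1)*4)) -> ((x*2)+((z*4)+(1*4)))
Apply SIMPLIFY at RR (target: (1*4)): ((x*2)+((z*4)+(1*4))) -> ((x*2)+((z*4)+4))
Apply SUBST(x,3): ((x*2)+((z*4)+4)) -> ((3*2)+((z*4)+4))
Apply SIMPLIFY at L (target: (3*2)): ((3*2)+((z*4)+4)) -> (6+((z*4)+4))
Apply SUBST(z,4): (6+((z*4)+4)) -> (6+((4*4)+4))

Answer: (6+((4*4)+4))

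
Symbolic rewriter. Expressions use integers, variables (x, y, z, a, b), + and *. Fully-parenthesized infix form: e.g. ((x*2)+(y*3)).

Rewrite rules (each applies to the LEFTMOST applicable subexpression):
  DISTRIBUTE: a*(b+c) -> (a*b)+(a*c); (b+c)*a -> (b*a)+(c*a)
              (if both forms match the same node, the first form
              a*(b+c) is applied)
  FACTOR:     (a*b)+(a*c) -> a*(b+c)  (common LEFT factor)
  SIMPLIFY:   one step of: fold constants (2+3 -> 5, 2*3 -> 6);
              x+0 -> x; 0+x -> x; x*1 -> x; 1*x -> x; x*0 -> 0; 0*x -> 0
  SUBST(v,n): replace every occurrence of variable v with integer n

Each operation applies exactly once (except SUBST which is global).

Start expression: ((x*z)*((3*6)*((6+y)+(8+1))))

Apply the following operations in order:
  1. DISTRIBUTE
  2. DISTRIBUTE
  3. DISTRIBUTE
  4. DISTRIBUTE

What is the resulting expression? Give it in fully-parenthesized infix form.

Answer: ((((x*z)*((3*6)*6))+((x*z)*((3*6)*y)))+((x*z)*((3*6)*(8+1))))

Derivation:
Start: ((x*z)*((3*6)*((6+y)+(8+1))))
Apply DISTRIBUTE at R (target: ((3*6)*((6+y)+(8+1)))): ((x*z)*((3*6)*((6+y)+(8+1)))) -> ((x*z)*(((3*6)*(6+y))+((3*6)*(8+1))))
Apply DISTRIBUTE at root (target: ((x*z)*(((3*6)*(6+y))+((3*6)*(8+1))))): ((x*z)*(((3*6)*(6+y))+((3*6)*(8+1)))) -> (((x*z)*((3*6)*(6+y)))+((x*z)*((3*6)*(8+1))))
Apply DISTRIBUTE at LR (target: ((3*6)*(6+y))): (((x*z)*((3*6)*(6+y)))+((x*z)*((3*6)*(8+1)))) -> (((x*z)*(((3*6)*6)+((3*6)*y)))+((x*z)*((3*6)*(8+1))))
Apply DISTRIBUTE at L (target: ((x*z)*(((3*6)*6)+((3*6)*y)))): (((x*z)*(((3*6)*6)+((3*6)*y)))+((x*z)*((3*6)*(8+1)))) -> ((((x*z)*((3*6)*6))+((x*z)*((3*6)*y)))+((x*z)*((3*6)*(8+1))))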